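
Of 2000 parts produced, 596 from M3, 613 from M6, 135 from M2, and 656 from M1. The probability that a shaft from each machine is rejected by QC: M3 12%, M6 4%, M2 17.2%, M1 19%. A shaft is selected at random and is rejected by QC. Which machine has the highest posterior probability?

M1

By Bayes' rule, posterior ∝ prior × likelihood:
  M3: 0.298 × 0.12 = 0.03576
  M6: 0.3065 × 0.04 = 0.01226
  M2: 0.0675 × 0.172 = 0.01161
  M1: 0.328 × 0.19 = 0.06232
Total = 0.12195.
Largest term belongs to M1, so M1 is most probable.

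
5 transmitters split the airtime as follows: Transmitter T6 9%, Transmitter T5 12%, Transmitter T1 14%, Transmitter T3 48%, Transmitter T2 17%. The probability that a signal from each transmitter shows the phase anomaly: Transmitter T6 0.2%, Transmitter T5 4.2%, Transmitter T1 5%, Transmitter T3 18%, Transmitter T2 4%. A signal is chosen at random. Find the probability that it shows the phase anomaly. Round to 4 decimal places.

0.1054

Compute prior × likelihood for every hypothesis:
  Transmitter T6: 0.09 × 0.002 = 0.00018
  Transmitter T5: 0.12 × 0.042 = 0.00504
  Transmitter T1: 0.14 × 0.05 = 0.007
  Transmitter T3: 0.48 × 0.18 = 0.0864
  Transmitter T2: 0.17 × 0.04 = 0.0068
P(anomaly) = 0.00018 + 0.00504 + 0.007 + 0.0864 + 0.0068 = 0.10542 → 0.1054.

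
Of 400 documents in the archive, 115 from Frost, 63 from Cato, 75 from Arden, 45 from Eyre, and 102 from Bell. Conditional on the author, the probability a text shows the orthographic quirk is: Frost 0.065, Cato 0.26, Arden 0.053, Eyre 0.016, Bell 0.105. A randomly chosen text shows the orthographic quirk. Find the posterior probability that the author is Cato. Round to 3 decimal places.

0.417

Prior × likelihood for each hypothesis:
  Frost: 0.2875 × 0.065 = 0.0186875
  Cato: 0.1575 × 0.26 = 0.04095
  Arden: 0.1875 × 0.053 = 0.0099375
  Eyre: 0.1125 × 0.016 = 0.0018
  Bell: 0.255 × 0.105 = 0.026775
Sum = 0.09815.
P(Cato | evidence) = 0.04095 / 0.09815 ≈ 0.417.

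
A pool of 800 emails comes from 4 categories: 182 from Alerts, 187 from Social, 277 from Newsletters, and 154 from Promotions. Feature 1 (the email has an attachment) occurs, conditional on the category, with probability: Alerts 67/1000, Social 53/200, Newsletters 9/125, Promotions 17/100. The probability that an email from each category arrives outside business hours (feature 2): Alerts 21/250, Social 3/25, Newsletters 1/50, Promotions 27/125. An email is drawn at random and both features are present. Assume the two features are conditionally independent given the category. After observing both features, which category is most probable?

Compute prior × likelihood for every hypothesis:
  Alerts: 0.2275 × 0.067 × 0.084 = 0.00128037
  Social: 0.23375 × 0.265 × 0.12 = 0.00743325
  Newsletters: 0.34625 × 0.072 × 0.02 = 0.0004986
  Promotions: 0.1925 × 0.17 × 0.216 = 0.0070686
Normalizing constant = 0.01628082.
Largest term belongs to Social, so Social is most probable.

Social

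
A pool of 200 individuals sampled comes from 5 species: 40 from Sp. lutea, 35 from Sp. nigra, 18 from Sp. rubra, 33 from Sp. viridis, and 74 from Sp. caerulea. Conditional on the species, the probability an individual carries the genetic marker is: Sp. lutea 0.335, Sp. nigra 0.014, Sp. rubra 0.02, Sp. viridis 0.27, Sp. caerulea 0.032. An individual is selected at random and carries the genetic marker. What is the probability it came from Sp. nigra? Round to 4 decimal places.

0.0192

Unnormalized posteriors (prior × likelihood):
  Sp. lutea: 0.2 × 0.335 = 0.067
  Sp. nigra: 0.175 × 0.014 = 0.00245
  Sp. rubra: 0.09 × 0.02 = 0.0018
  Sp. viridis: 0.165 × 0.27 = 0.04455
  Sp. caerulea: 0.37 × 0.032 = 0.01184
Normalizing constant = 0.12764.
P(Sp. nigra | evidence) = 0.00245 / 0.12764 ≈ 0.0192.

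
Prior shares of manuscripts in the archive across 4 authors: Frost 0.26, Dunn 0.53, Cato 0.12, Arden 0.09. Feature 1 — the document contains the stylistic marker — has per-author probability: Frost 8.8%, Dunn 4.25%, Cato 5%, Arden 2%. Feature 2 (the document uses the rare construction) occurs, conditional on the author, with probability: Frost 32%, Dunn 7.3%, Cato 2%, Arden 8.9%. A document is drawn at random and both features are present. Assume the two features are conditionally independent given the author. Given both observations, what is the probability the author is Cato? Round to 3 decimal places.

0.013

By Bayes' rule, posterior ∝ prior × likelihood:
  Frost: 0.26 × 0.088 × 0.32 = 0.0073216
  Dunn: 0.53 × 0.0425 × 0.073 = 0.001644325
  Cato: 0.12 × 0.05 × 0.02 = 0.00012
  Arden: 0.09 × 0.02 × 0.089 = 0.0001602
Total = 0.009246125.
P(Cato | evidence) = 0.00012 / 0.009246125 ≈ 0.013.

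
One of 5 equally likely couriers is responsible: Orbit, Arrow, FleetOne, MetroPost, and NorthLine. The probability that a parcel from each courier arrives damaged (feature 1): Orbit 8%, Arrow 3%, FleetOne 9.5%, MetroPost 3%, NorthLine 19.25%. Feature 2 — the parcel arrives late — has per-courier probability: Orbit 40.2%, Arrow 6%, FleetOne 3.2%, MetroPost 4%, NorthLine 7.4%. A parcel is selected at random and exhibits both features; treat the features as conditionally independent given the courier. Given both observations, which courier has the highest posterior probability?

With a uniform prior (1/5 each), posterior ∝ likelihood:
  Orbit: 0.08 × 0.402 = 0.03216
  Arrow: 0.03 × 0.06 = 0.0018
  FleetOne: 0.095 × 0.032 = 0.00304
  MetroPost: 0.03 × 0.04 = 0.0012
  NorthLine: 0.1925 × 0.074 = 0.014245
Normalizing constant = 0.052445.
Largest term belongs to Orbit, so Orbit is most probable.

Orbit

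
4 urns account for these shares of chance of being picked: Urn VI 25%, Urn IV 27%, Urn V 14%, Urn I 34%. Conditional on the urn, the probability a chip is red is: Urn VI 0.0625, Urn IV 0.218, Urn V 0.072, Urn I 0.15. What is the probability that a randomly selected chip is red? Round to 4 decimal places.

Unnormalized posteriors (prior × likelihood):
  Urn VI: 0.25 × 0.0625 = 0.015625
  Urn IV: 0.27 × 0.218 = 0.05886
  Urn V: 0.14 × 0.072 = 0.01008
  Urn I: 0.34 × 0.15 = 0.051
P(red) = 0.015625 + 0.05886 + 0.01008 + 0.051 = 0.135565 → 0.1356.

0.1356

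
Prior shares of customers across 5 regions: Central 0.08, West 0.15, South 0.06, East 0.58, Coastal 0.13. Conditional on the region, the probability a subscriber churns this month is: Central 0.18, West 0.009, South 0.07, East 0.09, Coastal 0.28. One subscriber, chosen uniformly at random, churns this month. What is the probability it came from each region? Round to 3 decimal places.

Central 0.133, West 0.012, South 0.039, East 0.481, Coastal 0.335

By Bayes' rule, posterior ∝ prior × likelihood:
  Central: 0.08 × 0.18 = 0.0144
  West: 0.15 × 0.009 = 0.00135
  South: 0.06 × 0.07 = 0.0042
  East: 0.58 × 0.09 = 0.0522
  Coastal: 0.13 × 0.28 = 0.0364
Sum = 0.10855.
P(Central | churn) = 0.0144/0.10855 ≈ 0.133
P(West | churn) = 0.00135/0.10855 ≈ 0.012
P(South | churn) = 0.0042/0.10855 ≈ 0.039
P(East | churn) = 0.0522/0.10855 ≈ 0.481
P(Coastal | churn) = 0.0364/0.10855 ≈ 0.335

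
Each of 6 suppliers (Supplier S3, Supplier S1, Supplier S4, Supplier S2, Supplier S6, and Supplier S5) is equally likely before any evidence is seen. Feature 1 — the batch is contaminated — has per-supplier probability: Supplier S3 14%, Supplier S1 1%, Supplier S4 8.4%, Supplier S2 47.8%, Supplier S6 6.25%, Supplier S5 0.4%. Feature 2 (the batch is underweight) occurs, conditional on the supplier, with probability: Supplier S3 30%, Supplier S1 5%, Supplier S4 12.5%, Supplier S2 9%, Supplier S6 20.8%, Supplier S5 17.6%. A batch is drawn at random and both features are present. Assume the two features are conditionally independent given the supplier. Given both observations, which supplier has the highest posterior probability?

With a uniform prior (1/6 each), posterior ∝ likelihood:
  Supplier S3: 0.14 × 0.3 = 0.042
  Supplier S1: 0.01 × 0.05 = 0.0005
  Supplier S4: 0.084 × 0.125 = 0.0105
  Supplier S2: 0.478 × 0.09 = 0.04302
  Supplier S6: 0.0625 × 0.208 = 0.013
  Supplier S5: 0.004 × 0.176 = 0.000704
Sum = 0.109724.
Largest term belongs to Supplier S2, so Supplier S2 is most probable.

Supplier S2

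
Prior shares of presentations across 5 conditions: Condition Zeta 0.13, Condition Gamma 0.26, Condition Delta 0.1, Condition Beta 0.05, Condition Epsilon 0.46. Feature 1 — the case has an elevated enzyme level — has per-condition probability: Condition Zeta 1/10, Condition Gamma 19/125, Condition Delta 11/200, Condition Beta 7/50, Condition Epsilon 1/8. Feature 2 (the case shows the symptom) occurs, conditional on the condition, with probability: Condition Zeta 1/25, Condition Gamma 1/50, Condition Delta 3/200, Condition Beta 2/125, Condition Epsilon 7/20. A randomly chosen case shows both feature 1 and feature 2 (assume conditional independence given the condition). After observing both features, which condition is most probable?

Condition Epsilon

Prior × likelihood for each hypothesis:
  Condition Zeta: 0.13 × 0.1 × 0.04 = 0.00052
  Condition Gamma: 0.26 × 0.152 × 0.02 = 0.0007904
  Condition Delta: 0.1 × 0.055 × 0.015 = 0.0000825
  Condition Beta: 0.05 × 0.14 × 0.016 = 0.000112
  Condition Epsilon: 0.46 × 0.125 × 0.35 = 0.020125
Total = 0.0216299.
Largest term belongs to Condition Epsilon, so Condition Epsilon is most probable.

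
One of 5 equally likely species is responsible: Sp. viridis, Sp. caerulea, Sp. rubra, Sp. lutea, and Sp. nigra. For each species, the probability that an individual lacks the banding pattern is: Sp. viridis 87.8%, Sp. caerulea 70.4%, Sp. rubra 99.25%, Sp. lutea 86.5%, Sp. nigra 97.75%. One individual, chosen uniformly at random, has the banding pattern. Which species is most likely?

Taking complements, P(banded | each) = Sp. viridis 0.122, Sp. caerulea 0.296, Sp. rubra 0.0075, Sp. lutea 0.135, Sp. nigra 0.0225.
Since the prior is uniform, the posterior is proportional to the likelihood:
  Sp. viridis: 0.122
  Sp. caerulea: 0.296
  Sp. rubra: 0.0075
  Sp. lutea: 0.135
  Sp. nigra: 0.0225
Total = 0.583.
Largest term belongs to Sp. caerulea, so Sp. caerulea is most probable.

Sp. caerulea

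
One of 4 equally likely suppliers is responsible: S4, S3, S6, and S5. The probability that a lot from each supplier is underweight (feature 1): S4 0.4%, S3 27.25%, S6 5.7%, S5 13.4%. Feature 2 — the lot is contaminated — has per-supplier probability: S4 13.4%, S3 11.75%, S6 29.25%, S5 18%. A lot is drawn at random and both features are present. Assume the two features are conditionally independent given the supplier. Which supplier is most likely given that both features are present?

S3

Since the prior is uniform, the posterior is proportional to the likelihood:
  S4: 0.004 × 0.134 = 0.000536
  S3: 0.2725 × 0.1175 = 0.03201875
  S6: 0.057 × 0.2925 = 0.0166725
  S5: 0.134 × 0.18 = 0.02412
Sum = 0.07334725.
Largest term belongs to S3, so S3 is most probable.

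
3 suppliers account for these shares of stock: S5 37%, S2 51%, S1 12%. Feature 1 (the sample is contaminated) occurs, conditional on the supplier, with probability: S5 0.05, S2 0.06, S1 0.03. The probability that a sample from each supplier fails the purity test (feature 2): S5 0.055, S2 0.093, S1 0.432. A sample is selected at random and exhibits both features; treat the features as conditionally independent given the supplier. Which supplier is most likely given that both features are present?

Compute prior × likelihood for every hypothesis:
  S5: 0.37 × 0.05 × 0.055 = 0.0010175
  S2: 0.51 × 0.06 × 0.093 = 0.0028458
  S1: 0.12 × 0.03 × 0.432 = 0.0015552
Total = 0.0054185.
Largest term belongs to S2, so S2 is most probable.

S2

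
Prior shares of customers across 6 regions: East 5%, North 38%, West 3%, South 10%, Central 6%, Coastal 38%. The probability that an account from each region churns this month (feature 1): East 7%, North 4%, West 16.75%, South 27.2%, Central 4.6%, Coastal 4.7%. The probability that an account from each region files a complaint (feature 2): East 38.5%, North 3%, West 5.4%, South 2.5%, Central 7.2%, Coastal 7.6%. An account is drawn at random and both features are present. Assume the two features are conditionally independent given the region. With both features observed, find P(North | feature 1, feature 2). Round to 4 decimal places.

0.1058

By Bayes' rule, posterior ∝ prior × likelihood:
  East: 0.05 × 0.07 × 0.385 = 0.0013475
  North: 0.38 × 0.04 × 0.03 = 0.000456
  West: 0.03 × 0.1675 × 0.054 = 0.00027135
  South: 0.1 × 0.272 × 0.025 = 0.00068
  Central: 0.06 × 0.046 × 0.072 = 0.00019872
  Coastal: 0.38 × 0.047 × 0.076 = 0.00135736
Normalizing constant = 0.00431093.
P(North | evidence) = 0.000456 / 0.00431093 ≈ 0.1058.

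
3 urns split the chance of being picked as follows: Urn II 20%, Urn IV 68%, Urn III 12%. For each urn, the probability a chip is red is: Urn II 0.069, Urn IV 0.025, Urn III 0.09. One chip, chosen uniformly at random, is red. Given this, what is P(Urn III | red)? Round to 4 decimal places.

0.2596

Compute prior × likelihood for every hypothesis:
  Urn II: 0.2 × 0.069 = 0.0138
  Urn IV: 0.68 × 0.025 = 0.017
  Urn III: 0.12 × 0.09 = 0.0108
Total = 0.0416.
P(Urn III | evidence) = 0.0108 / 0.0416 ≈ 0.2596.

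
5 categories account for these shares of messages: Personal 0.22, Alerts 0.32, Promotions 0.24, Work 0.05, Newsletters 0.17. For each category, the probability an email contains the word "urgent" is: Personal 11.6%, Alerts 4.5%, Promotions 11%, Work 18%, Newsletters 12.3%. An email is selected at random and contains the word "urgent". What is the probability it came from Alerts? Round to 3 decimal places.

0.150

Compute prior × likelihood for every hypothesis:
  Personal: 0.22 × 0.116 = 0.02552
  Alerts: 0.32 × 0.045 = 0.0144
  Promotions: 0.24 × 0.11 = 0.0264
  Work: 0.05 × 0.18 = 0.009
  Newsletters: 0.17 × 0.123 = 0.02091
Sum = 0.09623.
P(Alerts | evidence) = 0.0144 / 0.09623 ≈ 0.150.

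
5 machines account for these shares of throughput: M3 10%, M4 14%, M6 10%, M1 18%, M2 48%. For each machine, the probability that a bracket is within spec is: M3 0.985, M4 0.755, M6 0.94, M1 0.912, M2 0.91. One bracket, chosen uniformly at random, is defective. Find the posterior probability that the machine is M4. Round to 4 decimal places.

Taking complements, P(defective | each) = M3 0.015, M4 0.245, M6 0.06, M1 0.088, M2 0.09.
Unnormalized posteriors (prior × likelihood):
  M3: 0.1 × 0.015 = 0.0015
  M4: 0.14 × 0.245 = 0.0343
  M6: 0.1 × 0.06 = 0.006
  M1: 0.18 × 0.088 = 0.01584
  M2: 0.48 × 0.09 = 0.0432
Normalizing constant = 0.10084.
P(M4 | evidence) = 0.0343 / 0.10084 ≈ 0.3401.

0.3401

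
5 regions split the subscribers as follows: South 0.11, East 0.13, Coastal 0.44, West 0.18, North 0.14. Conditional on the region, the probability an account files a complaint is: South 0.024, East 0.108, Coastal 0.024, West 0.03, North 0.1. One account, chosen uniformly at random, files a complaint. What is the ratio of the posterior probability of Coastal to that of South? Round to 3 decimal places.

4.000

Unnormalized posteriors (prior × likelihood):
  South: 0.11 × 0.024 = 0.00264
  East: 0.13 × 0.108 = 0.01404
  Coastal: 0.44 × 0.024 = 0.01056
  West: 0.18 × 0.03 = 0.0054
  North: 0.14 × 0.1 = 0.014
Total = 0.04664.
The ratio is 0.01056 / 0.00264 (the normalizer cancels) = 4.000.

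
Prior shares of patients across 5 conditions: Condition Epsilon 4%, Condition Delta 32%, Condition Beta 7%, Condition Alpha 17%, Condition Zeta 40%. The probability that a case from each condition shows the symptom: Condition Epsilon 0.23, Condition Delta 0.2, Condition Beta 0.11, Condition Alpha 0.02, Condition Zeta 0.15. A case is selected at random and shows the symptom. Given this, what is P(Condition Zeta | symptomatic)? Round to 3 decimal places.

Unnormalized posteriors (prior × likelihood):
  Condition Epsilon: 0.04 × 0.23 = 0.0092
  Condition Delta: 0.32 × 0.2 = 0.064
  Condition Beta: 0.07 × 0.11 = 0.0077
  Condition Alpha: 0.17 × 0.02 = 0.0034
  Condition Zeta: 0.4 × 0.15 = 0.06
Sum = 0.1443.
P(Condition Zeta | evidence) = 0.06 / 0.1443 ≈ 0.416.

0.416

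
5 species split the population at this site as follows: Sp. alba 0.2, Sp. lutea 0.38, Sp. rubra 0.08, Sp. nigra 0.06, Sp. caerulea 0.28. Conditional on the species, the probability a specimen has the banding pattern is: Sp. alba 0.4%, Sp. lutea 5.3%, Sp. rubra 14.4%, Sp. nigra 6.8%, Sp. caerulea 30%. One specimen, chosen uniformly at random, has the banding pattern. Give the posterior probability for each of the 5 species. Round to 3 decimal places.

Sp. alba 0.007, Sp. lutea 0.167, Sp. rubra 0.096, Sp. nigra 0.034, Sp. caerulea 0.697

Unnormalized posteriors (prior × likelihood):
  Sp. alba: 0.2 × 0.004 = 0.0008
  Sp. lutea: 0.38 × 0.053 = 0.02014
  Sp. rubra: 0.08 × 0.144 = 0.01152
  Sp. nigra: 0.06 × 0.068 = 0.00408
  Sp. caerulea: 0.28 × 0.3 = 0.084
Normalizing constant = 0.12054.
P(Sp. alba | banded) = 0.0008/0.12054 ≈ 0.007
P(Sp. lutea | banded) = 0.02014/0.12054 ≈ 0.167
P(Sp. rubra | banded) = 0.01152/0.12054 ≈ 0.096
P(Sp. nigra | banded) = 0.00408/0.12054 ≈ 0.034
P(Sp. caerulea | banded) = 0.084/0.12054 ≈ 0.697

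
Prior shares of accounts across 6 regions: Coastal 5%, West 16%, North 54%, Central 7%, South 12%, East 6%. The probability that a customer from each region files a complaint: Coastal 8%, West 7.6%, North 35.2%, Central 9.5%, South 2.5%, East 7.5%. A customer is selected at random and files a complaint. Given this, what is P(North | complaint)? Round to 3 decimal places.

0.862

Prior × likelihood for each hypothesis:
  Coastal: 0.05 × 0.08 = 0.004
  West: 0.16 × 0.076 = 0.01216
  North: 0.54 × 0.352 = 0.19008
  Central: 0.07 × 0.095 = 0.00665
  South: 0.12 × 0.025 = 0.003
  East: 0.06 × 0.075 = 0.0045
Sum = 0.22039.
P(North | evidence) = 0.19008 / 0.22039 ≈ 0.862.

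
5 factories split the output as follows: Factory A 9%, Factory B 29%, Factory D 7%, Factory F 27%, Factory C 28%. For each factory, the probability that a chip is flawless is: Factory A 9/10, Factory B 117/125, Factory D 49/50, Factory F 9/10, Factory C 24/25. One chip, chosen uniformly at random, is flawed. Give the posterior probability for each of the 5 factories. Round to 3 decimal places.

Taking complements, P(flawed | each) = Factory A 0.1, Factory B 0.064, Factory D 0.02, Factory F 0.1, Factory C 0.04.
By Bayes' rule, posterior ∝ prior × likelihood:
  Factory A: 0.09 × 0.1 = 0.009
  Factory B: 0.29 × 0.064 = 0.01856
  Factory D: 0.07 × 0.02 = 0.0014
  Factory F: 0.27 × 0.1 = 0.027
  Factory C: 0.28 × 0.04 = 0.0112
Sum = 0.06716.
P(Factory A | flawed) = 0.009/0.06716 ≈ 0.134
P(Factory B | flawed) = 0.01856/0.06716 ≈ 0.276
P(Factory D | flawed) = 0.0014/0.06716 ≈ 0.021
P(Factory F | flawed) = 0.027/0.06716 ≈ 0.402
P(Factory C | flawed) = 0.0112/0.06716 ≈ 0.167

Factory A 0.134, Factory B 0.276, Factory D 0.021, Factory F 0.402, Factory C 0.167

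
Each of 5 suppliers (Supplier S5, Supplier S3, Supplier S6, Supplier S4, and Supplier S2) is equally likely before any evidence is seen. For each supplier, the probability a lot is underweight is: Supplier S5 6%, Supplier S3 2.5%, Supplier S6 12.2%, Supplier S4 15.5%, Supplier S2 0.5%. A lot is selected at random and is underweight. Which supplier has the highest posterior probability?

Supplier S4

With a uniform prior (1/5 each), posterior ∝ likelihood:
  Supplier S5: 0.06
  Supplier S3: 0.025
  Supplier S6: 0.122
  Supplier S4: 0.155
  Supplier S2: 0.005
Total = 0.367.
Largest term belongs to Supplier S4, so Supplier S4 is most probable.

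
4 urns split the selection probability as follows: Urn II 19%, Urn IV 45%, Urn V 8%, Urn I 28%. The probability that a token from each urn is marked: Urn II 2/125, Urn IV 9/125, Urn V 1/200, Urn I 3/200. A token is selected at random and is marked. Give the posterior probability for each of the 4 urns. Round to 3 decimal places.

Urn II 0.076, Urn IV 0.809, Urn V 0.010, Urn I 0.105

By Bayes' rule, posterior ∝ prior × likelihood:
  Urn II: 0.19 × 0.016 = 0.00304
  Urn IV: 0.45 × 0.072 = 0.0324
  Urn V: 0.08 × 0.005 = 0.0004
  Urn I: 0.28 × 0.015 = 0.0042
Normalizing constant = 0.04004.
P(Urn II | marked) = 0.00304/0.04004 ≈ 0.076
P(Urn IV | marked) = 0.0324/0.04004 ≈ 0.809
P(Urn V | marked) = 0.0004/0.04004 ≈ 0.010
P(Urn I | marked) = 0.0042/0.04004 ≈ 0.105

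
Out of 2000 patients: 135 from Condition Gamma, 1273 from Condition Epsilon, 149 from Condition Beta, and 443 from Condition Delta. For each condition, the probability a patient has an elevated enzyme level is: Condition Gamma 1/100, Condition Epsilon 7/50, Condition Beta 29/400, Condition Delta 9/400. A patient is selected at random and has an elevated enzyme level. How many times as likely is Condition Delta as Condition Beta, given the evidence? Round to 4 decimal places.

0.9227

Unnormalized posteriors (prior × likelihood):
  Condition Gamma: 0.0675 × 0.01 = 0.000675
  Condition Epsilon: 0.6365 × 0.14 = 0.08911
  Condition Beta: 0.0745 × 0.0725 = 0.00540125
  Condition Delta: 0.2215 × 0.0225 = 0.00498375
Total = 0.10017.
The ratio is 0.00498375 / 0.00540125 (the normalizer cancels) = 0.9227.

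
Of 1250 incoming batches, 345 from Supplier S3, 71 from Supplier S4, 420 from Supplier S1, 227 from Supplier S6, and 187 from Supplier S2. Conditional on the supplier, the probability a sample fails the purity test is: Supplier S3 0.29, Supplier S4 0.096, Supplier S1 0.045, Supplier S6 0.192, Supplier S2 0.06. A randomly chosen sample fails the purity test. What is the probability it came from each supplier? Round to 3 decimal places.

Supplier S3 0.554, Supplier S4 0.038, Supplier S1 0.105, Supplier S6 0.241, Supplier S2 0.062

By Bayes' rule, posterior ∝ prior × likelihood:
  Supplier S3: 0.276 × 0.29 = 0.08004
  Supplier S4: 0.0568 × 0.096 = 0.0054528
  Supplier S1: 0.336 × 0.045 = 0.01512
  Supplier S6: 0.1816 × 0.192 = 0.0348672
  Supplier S2: 0.1496 × 0.06 = 0.008976
Sum = 0.144456.
P(Supplier S3 | off-spec) = 0.08004/0.144456 ≈ 0.554
P(Supplier S4 | off-spec) = 0.0054528/0.144456 ≈ 0.038
P(Supplier S1 | off-spec) = 0.01512/0.144456 ≈ 0.105
P(Supplier S6 | off-spec) = 0.0348672/0.144456 ≈ 0.241
P(Supplier S2 | off-spec) = 0.008976/0.144456 ≈ 0.062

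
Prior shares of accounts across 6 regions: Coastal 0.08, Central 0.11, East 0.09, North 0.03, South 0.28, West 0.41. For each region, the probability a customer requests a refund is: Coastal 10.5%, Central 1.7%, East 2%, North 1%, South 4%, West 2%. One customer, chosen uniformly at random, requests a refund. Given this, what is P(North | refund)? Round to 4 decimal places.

Prior × likelihood for each hypothesis:
  Coastal: 0.08 × 0.105 = 0.0084
  Central: 0.11 × 0.017 = 0.00187
  East: 0.09 × 0.02 = 0.0018
  North: 0.03 × 0.01 = 0.0003
  South: 0.28 × 0.04 = 0.0112
  West: 0.41 × 0.02 = 0.0082
Sum = 0.03177.
P(North | evidence) = 0.0003 / 0.03177 ≈ 0.0094.

0.0094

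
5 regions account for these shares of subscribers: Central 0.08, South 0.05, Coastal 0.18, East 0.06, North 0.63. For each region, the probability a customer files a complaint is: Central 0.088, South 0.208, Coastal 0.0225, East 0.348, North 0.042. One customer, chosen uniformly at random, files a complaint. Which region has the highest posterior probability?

North

Unnormalized posteriors (prior × likelihood):
  Central: 0.08 × 0.088 = 0.00704
  South: 0.05 × 0.208 = 0.0104
  Coastal: 0.18 × 0.0225 = 0.00405
  East: 0.06 × 0.348 = 0.02088
  North: 0.63 × 0.042 = 0.02646
Total = 0.06883.
Largest term belongs to North, so North is most probable.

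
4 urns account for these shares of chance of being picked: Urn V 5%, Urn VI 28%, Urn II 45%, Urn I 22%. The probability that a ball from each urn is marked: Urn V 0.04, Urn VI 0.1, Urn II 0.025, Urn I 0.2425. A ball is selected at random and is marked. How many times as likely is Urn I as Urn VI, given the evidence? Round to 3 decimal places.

1.905

Prior × likelihood for each hypothesis:
  Urn V: 0.05 × 0.04 = 0.002
  Urn VI: 0.28 × 0.1 = 0.028
  Urn II: 0.45 × 0.025 = 0.01125
  Urn I: 0.22 × 0.2425 = 0.05335
Sum = 0.0946.
The ratio is 0.05335 / 0.028 (the normalizer cancels) = 1.905.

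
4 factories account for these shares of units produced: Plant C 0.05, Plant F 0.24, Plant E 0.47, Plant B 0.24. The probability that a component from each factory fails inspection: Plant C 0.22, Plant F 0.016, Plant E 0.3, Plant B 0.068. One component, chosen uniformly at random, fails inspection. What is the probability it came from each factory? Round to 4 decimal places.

Prior × likelihood for each hypothesis:
  Plant C: 0.05 × 0.22 = 0.011
  Plant F: 0.24 × 0.016 = 0.00384
  Plant E: 0.47 × 0.3 = 0.141
  Plant B: 0.24 × 0.068 = 0.01632
Sum = 0.17216.
P(Plant C | nonconforming) = 0.011/0.17216 ≈ 0.0639
P(Plant F | nonconforming) = 0.00384/0.17216 ≈ 0.0223
P(Plant E | nonconforming) = 0.141/0.17216 ≈ 0.8190
P(Plant B | nonconforming) = 0.01632/0.17216 ≈ 0.0948

Plant C 0.0639, Plant F 0.0223, Plant E 0.8190, Plant B 0.0948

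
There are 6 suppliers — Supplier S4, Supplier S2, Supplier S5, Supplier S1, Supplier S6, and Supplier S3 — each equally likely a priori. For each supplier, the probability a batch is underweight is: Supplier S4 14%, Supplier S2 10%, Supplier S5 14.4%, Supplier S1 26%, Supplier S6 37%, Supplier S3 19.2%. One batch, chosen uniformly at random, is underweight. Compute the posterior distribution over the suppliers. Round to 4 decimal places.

Supplier S4 0.1161, Supplier S2 0.0829, Supplier S5 0.1194, Supplier S1 0.2156, Supplier S6 0.3068, Supplier S3 0.1592

With a uniform prior (1/6 each), posterior ∝ likelihood:
  Supplier S4: 0.14
  Supplier S2: 0.1
  Supplier S5: 0.144
  Supplier S1: 0.26
  Supplier S6: 0.37
  Supplier S3: 0.192
Total = 1.206.
P(Supplier S4 | underweight) = 0.14/1.206 ≈ 0.1161
P(Supplier S2 | underweight) = 0.1/1.206 ≈ 0.0829
P(Supplier S5 | underweight) = 0.144/1.206 ≈ 0.1194
P(Supplier S1 | underweight) = 0.26/1.206 ≈ 0.2156
P(Supplier S6 | underweight) = 0.37/1.206 ≈ 0.3068
P(Supplier S3 | underweight) = 0.192/1.206 ≈ 0.1592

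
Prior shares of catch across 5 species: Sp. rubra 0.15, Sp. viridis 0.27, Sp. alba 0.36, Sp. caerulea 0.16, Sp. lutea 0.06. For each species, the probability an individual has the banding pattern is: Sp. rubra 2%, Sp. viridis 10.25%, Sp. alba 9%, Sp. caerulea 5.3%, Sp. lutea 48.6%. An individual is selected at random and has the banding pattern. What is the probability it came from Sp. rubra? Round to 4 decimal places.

By Bayes' rule, posterior ∝ prior × likelihood:
  Sp. rubra: 0.15 × 0.02 = 0.003
  Sp. viridis: 0.27 × 0.1025 = 0.027675
  Sp. alba: 0.36 × 0.09 = 0.0324
  Sp. caerulea: 0.16 × 0.053 = 0.00848
  Sp. lutea: 0.06 × 0.486 = 0.02916
Normalizing constant = 0.100715.
P(Sp. rubra | evidence) = 0.003 / 0.100715 ≈ 0.0298.

0.0298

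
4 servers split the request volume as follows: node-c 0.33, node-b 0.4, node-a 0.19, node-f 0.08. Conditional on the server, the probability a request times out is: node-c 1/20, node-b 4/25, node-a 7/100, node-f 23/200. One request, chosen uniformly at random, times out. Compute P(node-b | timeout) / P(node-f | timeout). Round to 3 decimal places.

Prior × likelihood for each hypothesis:
  node-c: 0.33 × 0.05 = 0.0165
  node-b: 0.4 × 0.16 = 0.064
  node-a: 0.19 × 0.07 = 0.0133
  node-f: 0.08 × 0.115 = 0.0092
Sum = 0.103.
The ratio is 0.064 / 0.0092 (the normalizer cancels) = 6.957.

6.957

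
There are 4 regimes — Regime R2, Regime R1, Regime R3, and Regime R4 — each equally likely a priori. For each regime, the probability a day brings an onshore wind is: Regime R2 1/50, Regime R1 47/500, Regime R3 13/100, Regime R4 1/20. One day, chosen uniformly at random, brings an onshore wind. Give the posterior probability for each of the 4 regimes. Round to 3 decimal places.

Regime R2 0.068, Regime R1 0.320, Regime R3 0.442, Regime R4 0.170

With a uniform prior (1/4 each), posterior ∝ likelihood:
  Regime R2: 0.02
  Regime R1: 0.094
  Regime R3: 0.13
  Regime R4: 0.05
Sum = 0.294.
P(Regime R2 | onshore) = 0.02/0.294 ≈ 0.068
P(Regime R1 | onshore) = 0.094/0.294 ≈ 0.320
P(Regime R3 | onshore) = 0.13/0.294 ≈ 0.442
P(Regime R4 | onshore) = 0.05/0.294 ≈ 0.170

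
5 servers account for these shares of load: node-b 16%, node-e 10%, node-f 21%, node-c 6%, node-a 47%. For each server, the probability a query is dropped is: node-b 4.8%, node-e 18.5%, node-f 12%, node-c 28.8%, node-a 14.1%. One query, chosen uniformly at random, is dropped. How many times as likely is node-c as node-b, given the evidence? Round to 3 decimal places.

Prior × likelihood for each hypothesis:
  node-b: 0.16 × 0.048 = 0.00768
  node-e: 0.1 × 0.185 = 0.0185
  node-f: 0.21 × 0.12 = 0.0252
  node-c: 0.06 × 0.288 = 0.01728
  node-a: 0.47 × 0.141 = 0.06627
Total = 0.13493.
The ratio is 0.01728 / 0.00768 (the normalizer cancels) = 2.250.

2.250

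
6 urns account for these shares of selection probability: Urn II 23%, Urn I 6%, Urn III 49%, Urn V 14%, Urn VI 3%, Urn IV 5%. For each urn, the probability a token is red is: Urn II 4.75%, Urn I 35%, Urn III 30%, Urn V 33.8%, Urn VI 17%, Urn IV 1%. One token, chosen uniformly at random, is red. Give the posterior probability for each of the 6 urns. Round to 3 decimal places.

Compute prior × likelihood for every hypothesis:
  Urn II: 0.23 × 0.0475 = 0.010925
  Urn I: 0.06 × 0.35 = 0.021
  Urn III: 0.49 × 0.3 = 0.147
  Urn V: 0.14 × 0.338 = 0.04732
  Urn VI: 0.03 × 0.17 = 0.0051
  Urn IV: 0.05 × 0.01 = 0.0005
Sum = 0.231845.
P(Urn II | red) = 0.010925/0.231845 ≈ 0.047
P(Urn I | red) = 0.021/0.231845 ≈ 0.091
P(Urn III | red) = 0.147/0.231845 ≈ 0.634
P(Urn V | red) = 0.04732/0.231845 ≈ 0.204
P(Urn VI | red) = 0.0051/0.231845 ≈ 0.022
P(Urn IV | red) = 0.0005/0.231845 ≈ 0.002

Urn II 0.047, Urn I 0.091, Urn III 0.634, Urn V 0.204, Urn VI 0.022, Urn IV 0.002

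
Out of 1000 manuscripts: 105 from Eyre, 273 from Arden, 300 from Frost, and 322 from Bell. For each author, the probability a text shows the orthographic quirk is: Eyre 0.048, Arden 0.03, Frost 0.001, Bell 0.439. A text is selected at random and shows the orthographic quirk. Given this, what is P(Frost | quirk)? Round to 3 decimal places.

0.002

Prior × likelihood for each hypothesis:
  Eyre: 0.105 × 0.048 = 0.00504
  Arden: 0.273 × 0.03 = 0.00819
  Frost: 0.3 × 0.001 = 0.0003
  Bell: 0.322 × 0.439 = 0.141358
Total = 0.154888.
P(Frost | evidence) = 0.0003 / 0.154888 ≈ 0.002.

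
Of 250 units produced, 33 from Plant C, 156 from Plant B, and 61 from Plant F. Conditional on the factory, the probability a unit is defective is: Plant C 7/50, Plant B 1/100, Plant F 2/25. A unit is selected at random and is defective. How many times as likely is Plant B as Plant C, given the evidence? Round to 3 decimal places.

By Bayes' rule, posterior ∝ prior × likelihood:
  Plant C: 0.132 × 0.14 = 0.01848
  Plant B: 0.624 × 0.01 = 0.00624
  Plant F: 0.244 × 0.08 = 0.01952
Sum = 0.04424.
The ratio is 0.00624 / 0.01848 (the normalizer cancels) = 0.338.

0.338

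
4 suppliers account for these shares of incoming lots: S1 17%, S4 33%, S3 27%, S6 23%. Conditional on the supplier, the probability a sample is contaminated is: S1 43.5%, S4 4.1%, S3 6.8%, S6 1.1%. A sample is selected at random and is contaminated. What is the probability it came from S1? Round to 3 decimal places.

0.682

Unnormalized posteriors (prior × likelihood):
  S1: 0.17 × 0.435 = 0.07395
  S4: 0.33 × 0.041 = 0.01353
  S3: 0.27 × 0.068 = 0.01836
  S6: 0.23 × 0.011 = 0.00253
Sum = 0.10837.
P(S1 | evidence) = 0.07395 / 0.10837 ≈ 0.682.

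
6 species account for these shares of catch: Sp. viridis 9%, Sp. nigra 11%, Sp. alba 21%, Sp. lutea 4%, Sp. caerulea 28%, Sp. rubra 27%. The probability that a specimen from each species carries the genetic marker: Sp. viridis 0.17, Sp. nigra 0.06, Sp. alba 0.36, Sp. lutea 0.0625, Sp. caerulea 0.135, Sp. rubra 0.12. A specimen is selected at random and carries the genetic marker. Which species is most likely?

Compute prior × likelihood for every hypothesis:
  Sp. viridis: 0.09 × 0.17 = 0.0153
  Sp. nigra: 0.11 × 0.06 = 0.0066
  Sp. alba: 0.21 × 0.36 = 0.0756
  Sp. lutea: 0.04 × 0.0625 = 0.0025
  Sp. caerulea: 0.28 × 0.135 = 0.0378
  Sp. rubra: 0.27 × 0.12 = 0.0324
Normalizing constant = 0.1702.
Largest term belongs to Sp. alba, so Sp. alba is most probable.

Sp. alba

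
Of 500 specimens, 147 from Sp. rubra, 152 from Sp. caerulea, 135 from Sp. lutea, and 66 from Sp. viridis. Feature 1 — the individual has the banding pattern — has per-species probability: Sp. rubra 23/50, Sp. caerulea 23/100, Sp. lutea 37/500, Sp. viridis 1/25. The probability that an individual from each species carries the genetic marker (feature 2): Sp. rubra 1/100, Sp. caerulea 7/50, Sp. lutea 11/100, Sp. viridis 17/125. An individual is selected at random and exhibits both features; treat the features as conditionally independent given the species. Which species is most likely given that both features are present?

Sp. caerulea

Prior × likelihood for each hypothesis:
  Sp. rubra: 0.294 × 0.46 × 0.01 = 0.0013524
  Sp. caerulea: 0.304 × 0.23 × 0.14 = 0.0097888
  Sp. lutea: 0.27 × 0.074 × 0.11 = 0.0021978
  Sp. viridis: 0.132 × 0.04 × 0.136 = 0.00071808
Normalizing constant = 0.01405708.
Largest term belongs to Sp. caerulea, so Sp. caerulea is most probable.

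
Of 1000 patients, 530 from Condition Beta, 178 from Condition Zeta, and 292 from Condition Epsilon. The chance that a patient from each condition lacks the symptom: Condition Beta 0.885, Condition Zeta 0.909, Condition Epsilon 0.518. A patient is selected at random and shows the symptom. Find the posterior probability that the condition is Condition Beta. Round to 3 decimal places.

Taking complements, P(symptomatic | each) = Condition Beta 0.115, Condition Zeta 0.091, Condition Epsilon 0.482.
Compute prior × likelihood for every hypothesis:
  Condition Beta: 0.53 × 0.115 = 0.06095
  Condition Zeta: 0.178 × 0.091 = 0.016198
  Condition Epsilon: 0.292 × 0.482 = 0.140744
Sum = 0.217892.
P(Condition Beta | evidence) = 0.06095 / 0.217892 ≈ 0.280.

0.280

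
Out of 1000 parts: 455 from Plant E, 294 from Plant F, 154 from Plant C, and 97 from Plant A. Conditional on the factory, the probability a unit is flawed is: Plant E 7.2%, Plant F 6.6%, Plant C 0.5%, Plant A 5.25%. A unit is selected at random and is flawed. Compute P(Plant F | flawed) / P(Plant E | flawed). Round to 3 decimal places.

0.592

Compute prior × likelihood for every hypothesis:
  Plant E: 0.455 × 0.072 = 0.03276
  Plant F: 0.294 × 0.066 = 0.019404
  Plant C: 0.154 × 0.005 = 0.00077
  Plant A: 0.097 × 0.0525 = 0.0050925
Normalizing constant = 0.0580265.
The ratio is 0.019404 / 0.03276 (the normalizer cancels) = 0.592.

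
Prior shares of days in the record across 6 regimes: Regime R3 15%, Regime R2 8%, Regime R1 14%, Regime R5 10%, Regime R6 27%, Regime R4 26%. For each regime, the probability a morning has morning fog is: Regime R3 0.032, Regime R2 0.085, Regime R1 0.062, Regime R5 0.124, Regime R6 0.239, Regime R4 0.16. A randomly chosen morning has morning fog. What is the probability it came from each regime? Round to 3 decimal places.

Regime R3 0.035, Regime R2 0.049, Regime R1 0.063, Regime R5 0.089, Regime R6 0.465, Regime R4 0.300

Compute prior × likelihood for every hypothesis:
  Regime R3: 0.15 × 0.032 = 0.0048
  Regime R2: 0.08 × 0.085 = 0.0068
  Regime R1: 0.14 × 0.062 = 0.00868
  Regime R5: 0.1 × 0.124 = 0.0124
  Regime R6: 0.27 × 0.239 = 0.06453
  Regime R4: 0.26 × 0.16 = 0.0416
Normalizing constant = 0.13881.
P(Regime R3 | fog) = 0.0048/0.13881 ≈ 0.035
P(Regime R2 | fog) = 0.0068/0.13881 ≈ 0.049
P(Regime R1 | fog) = 0.00868/0.13881 ≈ 0.063
P(Regime R5 | fog) = 0.0124/0.13881 ≈ 0.089
P(Regime R6 | fog) = 0.06453/0.13881 ≈ 0.465
P(Regime R4 | fog) = 0.0416/0.13881 ≈ 0.300
(Check: 0.035+0.049+0.063+0.089+0.465+0.300 = 1.001.)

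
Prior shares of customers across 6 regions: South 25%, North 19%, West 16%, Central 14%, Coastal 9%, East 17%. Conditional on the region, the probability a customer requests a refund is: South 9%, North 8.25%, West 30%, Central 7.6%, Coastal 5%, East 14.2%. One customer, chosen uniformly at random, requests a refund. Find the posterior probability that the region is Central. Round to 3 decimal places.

0.085

By Bayes' rule, posterior ∝ prior × likelihood:
  South: 0.25 × 0.09 = 0.0225
  North: 0.19 × 0.0825 = 0.015675
  West: 0.16 × 0.3 = 0.048
  Central: 0.14 × 0.076 = 0.01064
  Coastal: 0.09 × 0.05 = 0.0045
  East: 0.17 × 0.142 = 0.02414
Sum = 0.125455.
P(Central | evidence) = 0.01064 / 0.125455 ≈ 0.085.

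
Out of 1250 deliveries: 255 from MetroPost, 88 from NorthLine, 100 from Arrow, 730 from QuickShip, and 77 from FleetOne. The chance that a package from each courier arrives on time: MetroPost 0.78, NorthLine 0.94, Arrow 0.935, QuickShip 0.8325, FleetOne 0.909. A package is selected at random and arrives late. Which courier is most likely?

Taking complements, P(late | each) = MetroPost 0.22, NorthLine 0.06, Arrow 0.065, QuickShip 0.1675, FleetOne 0.091.
Prior × likelihood for each hypothesis:
  MetroPost: 0.204 × 0.22 = 0.04488
  NorthLine: 0.0704 × 0.06 = 0.004224
  Arrow: 0.08 × 0.065 = 0.0052
  QuickShip: 0.584 × 0.1675 = 0.09782
  FleetOne: 0.0616 × 0.091 = 0.0056056
Total = 0.1577296.
Largest term belongs to QuickShip, so QuickShip is most probable.

QuickShip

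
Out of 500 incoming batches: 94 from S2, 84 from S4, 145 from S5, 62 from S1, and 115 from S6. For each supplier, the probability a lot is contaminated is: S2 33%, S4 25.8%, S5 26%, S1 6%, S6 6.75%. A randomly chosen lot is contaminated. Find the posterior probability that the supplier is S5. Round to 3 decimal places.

0.370

Prior × likelihood for each hypothesis:
  S2: 0.188 × 0.33 = 0.06204
  S4: 0.168 × 0.258 = 0.043344
  S5: 0.29 × 0.26 = 0.0754
  S1: 0.124 × 0.06 = 0.00744
  S6: 0.23 × 0.0675 = 0.015525
Normalizing constant = 0.203749.
P(S5 | evidence) = 0.0754 / 0.203749 ≈ 0.370.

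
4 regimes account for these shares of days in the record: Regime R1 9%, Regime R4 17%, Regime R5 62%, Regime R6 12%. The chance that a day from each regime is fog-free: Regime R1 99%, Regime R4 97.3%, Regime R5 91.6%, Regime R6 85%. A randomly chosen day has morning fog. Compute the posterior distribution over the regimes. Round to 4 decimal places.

Taking complements, P(fog | each) = Regime R1 0.01, Regime R4 0.027, Regime R5 0.084, Regime R6 0.15.
Prior × likelihood for each hypothesis:
  Regime R1: 0.09 × 0.01 = 0.0009
  Regime R4: 0.17 × 0.027 = 0.00459
  Regime R5: 0.62 × 0.084 = 0.05208
  Regime R6: 0.12 × 0.15 = 0.018
Sum = 0.07557.
P(Regime R1 | fog) = 0.0009/0.07557 ≈ 0.0119
P(Regime R4 | fog) = 0.00459/0.07557 ≈ 0.0607
P(Regime R5 | fog) = 0.05208/0.07557 ≈ 0.6892
P(Regime R6 | fog) = 0.018/0.07557 ≈ 0.2382

Regime R1 0.0119, Regime R4 0.0607, Regime R5 0.6892, Regime R6 0.2382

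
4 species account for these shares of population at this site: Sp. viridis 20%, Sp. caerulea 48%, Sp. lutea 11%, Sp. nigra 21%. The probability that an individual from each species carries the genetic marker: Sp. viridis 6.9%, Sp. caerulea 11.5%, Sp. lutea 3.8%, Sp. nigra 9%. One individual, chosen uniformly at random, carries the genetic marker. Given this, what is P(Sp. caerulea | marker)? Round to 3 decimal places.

By Bayes' rule, posterior ∝ prior × likelihood:
  Sp. viridis: 0.2 × 0.069 = 0.0138
  Sp. caerulea: 0.48 × 0.115 = 0.0552
  Sp. lutea: 0.11 × 0.038 = 0.00418
  Sp. nigra: 0.21 × 0.09 = 0.0189
Total = 0.09208.
P(Sp. caerulea | evidence) = 0.0552 / 0.09208 ≈ 0.599.

0.599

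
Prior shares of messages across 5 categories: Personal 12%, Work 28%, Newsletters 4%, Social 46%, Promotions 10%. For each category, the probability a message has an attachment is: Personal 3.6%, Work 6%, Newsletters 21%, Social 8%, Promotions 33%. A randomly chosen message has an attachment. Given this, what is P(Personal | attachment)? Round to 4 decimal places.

0.0435

By Bayes' rule, posterior ∝ prior × likelihood:
  Personal: 0.12 × 0.036 = 0.00432
  Work: 0.28 × 0.06 = 0.0168
  Newsletters: 0.04 × 0.21 = 0.0084
  Social: 0.46 × 0.08 = 0.0368
  Promotions: 0.1 × 0.33 = 0.033
Normalizing constant = 0.09932.
P(Personal | evidence) = 0.00432 / 0.09932 ≈ 0.0435.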